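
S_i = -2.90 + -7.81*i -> [-2.9, -10.71, -18.52, -26.33, -34.14]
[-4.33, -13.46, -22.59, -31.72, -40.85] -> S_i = -4.33 + -9.13*i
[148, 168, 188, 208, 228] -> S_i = 148 + 20*i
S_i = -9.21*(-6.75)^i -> [-9.21, 62.17, -419.63, 2832.51, -19119.42]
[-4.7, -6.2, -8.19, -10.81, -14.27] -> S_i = -4.70*1.32^i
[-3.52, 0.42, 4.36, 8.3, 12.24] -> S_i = -3.52 + 3.94*i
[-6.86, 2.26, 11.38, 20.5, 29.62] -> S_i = -6.86 + 9.12*i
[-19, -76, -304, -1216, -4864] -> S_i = -19*4^i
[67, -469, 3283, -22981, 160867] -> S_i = 67*-7^i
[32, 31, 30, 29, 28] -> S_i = 32 + -1*i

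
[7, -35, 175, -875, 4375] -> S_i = 7*-5^i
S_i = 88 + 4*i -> [88, 92, 96, 100, 104]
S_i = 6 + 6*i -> [6, 12, 18, 24, 30]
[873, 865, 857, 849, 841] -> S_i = 873 + -8*i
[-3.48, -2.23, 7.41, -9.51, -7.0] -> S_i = Random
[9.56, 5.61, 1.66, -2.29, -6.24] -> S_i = 9.56 + -3.95*i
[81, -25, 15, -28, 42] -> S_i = Random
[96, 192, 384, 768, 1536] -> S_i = 96*2^i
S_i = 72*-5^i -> [72, -360, 1800, -9000, 45000]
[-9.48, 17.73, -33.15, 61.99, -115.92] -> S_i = -9.48*(-1.87)^i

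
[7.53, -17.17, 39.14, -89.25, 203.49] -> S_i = 7.53*(-2.28)^i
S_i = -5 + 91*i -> [-5, 86, 177, 268, 359]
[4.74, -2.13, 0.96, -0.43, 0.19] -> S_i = 4.74*(-0.45)^i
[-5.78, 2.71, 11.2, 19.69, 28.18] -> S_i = -5.78 + 8.49*i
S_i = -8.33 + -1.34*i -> [-8.33, -9.67, -11.01, -12.35, -13.69]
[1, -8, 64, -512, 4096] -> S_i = 1*-8^i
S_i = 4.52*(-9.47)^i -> [4.52, -42.8, 405.36, -3838.74, 36352.84]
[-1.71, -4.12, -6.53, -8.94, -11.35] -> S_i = -1.71 + -2.41*i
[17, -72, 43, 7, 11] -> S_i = Random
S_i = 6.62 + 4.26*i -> [6.62, 10.88, 15.14, 19.4, 23.66]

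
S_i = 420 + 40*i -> [420, 460, 500, 540, 580]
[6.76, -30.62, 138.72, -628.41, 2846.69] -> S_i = 6.76*(-4.53)^i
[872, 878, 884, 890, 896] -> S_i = 872 + 6*i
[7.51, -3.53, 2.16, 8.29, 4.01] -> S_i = Random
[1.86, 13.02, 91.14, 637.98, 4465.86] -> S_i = 1.86*7.00^i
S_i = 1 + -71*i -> [1, -70, -141, -212, -283]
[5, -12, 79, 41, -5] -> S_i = Random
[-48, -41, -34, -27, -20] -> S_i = -48 + 7*i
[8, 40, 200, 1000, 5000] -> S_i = 8*5^i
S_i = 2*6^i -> [2, 12, 72, 432, 2592]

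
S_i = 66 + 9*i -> [66, 75, 84, 93, 102]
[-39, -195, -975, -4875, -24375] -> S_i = -39*5^i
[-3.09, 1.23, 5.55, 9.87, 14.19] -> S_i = -3.09 + 4.32*i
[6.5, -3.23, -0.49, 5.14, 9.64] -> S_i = Random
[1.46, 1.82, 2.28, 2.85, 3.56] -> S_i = 1.46*1.25^i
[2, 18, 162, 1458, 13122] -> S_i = 2*9^i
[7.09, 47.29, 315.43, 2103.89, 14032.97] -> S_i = 7.09*6.67^i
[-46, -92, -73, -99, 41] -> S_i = Random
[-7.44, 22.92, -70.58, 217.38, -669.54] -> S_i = -7.44*(-3.08)^i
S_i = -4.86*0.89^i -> [-4.86, -4.33, -3.85, -3.43, -3.05]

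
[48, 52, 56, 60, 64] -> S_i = 48 + 4*i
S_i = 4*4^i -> [4, 16, 64, 256, 1024]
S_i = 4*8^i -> [4, 32, 256, 2048, 16384]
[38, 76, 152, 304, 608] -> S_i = 38*2^i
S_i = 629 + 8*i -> [629, 637, 645, 653, 661]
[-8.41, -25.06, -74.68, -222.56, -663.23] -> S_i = -8.41*2.98^i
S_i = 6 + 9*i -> [6, 15, 24, 33, 42]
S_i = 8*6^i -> [8, 48, 288, 1728, 10368]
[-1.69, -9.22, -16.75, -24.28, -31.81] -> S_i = -1.69 + -7.53*i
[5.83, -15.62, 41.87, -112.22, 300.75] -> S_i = 5.83*(-2.68)^i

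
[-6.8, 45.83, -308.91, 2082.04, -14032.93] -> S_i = -6.80*(-6.74)^i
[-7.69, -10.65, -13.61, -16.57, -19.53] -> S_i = -7.69 + -2.96*i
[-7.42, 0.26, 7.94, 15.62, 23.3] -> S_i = -7.42 + 7.68*i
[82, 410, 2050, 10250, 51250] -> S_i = 82*5^i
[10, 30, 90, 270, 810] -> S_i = 10*3^i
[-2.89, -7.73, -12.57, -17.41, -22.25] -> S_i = -2.89 + -4.84*i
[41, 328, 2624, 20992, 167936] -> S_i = 41*8^i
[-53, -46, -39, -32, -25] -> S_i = -53 + 7*i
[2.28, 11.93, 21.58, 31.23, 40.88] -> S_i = 2.28 + 9.65*i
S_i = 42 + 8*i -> [42, 50, 58, 66, 74]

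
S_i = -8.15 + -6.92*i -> [-8.15, -15.07, -21.99, -28.91, -35.83]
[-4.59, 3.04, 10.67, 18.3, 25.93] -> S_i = -4.59 + 7.63*i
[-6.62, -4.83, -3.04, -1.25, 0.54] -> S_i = -6.62 + 1.79*i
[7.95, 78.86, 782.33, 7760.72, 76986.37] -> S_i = 7.95*9.92^i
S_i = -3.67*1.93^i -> [-3.67, -7.08, -13.67, -26.38, -50.92]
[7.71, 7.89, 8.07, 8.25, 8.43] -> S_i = 7.71 + 0.18*i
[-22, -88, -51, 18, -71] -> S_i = Random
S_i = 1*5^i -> [1, 5, 25, 125, 625]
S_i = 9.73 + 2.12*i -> [9.73, 11.85, 13.97, 16.09, 18.21]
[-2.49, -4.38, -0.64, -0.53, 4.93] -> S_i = Random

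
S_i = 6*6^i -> [6, 36, 216, 1296, 7776]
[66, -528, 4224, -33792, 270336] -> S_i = 66*-8^i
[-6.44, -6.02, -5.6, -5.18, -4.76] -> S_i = -6.44 + 0.42*i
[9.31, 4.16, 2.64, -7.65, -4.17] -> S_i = Random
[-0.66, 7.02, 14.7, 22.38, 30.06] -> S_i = -0.66 + 7.68*i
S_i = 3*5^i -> [3, 15, 75, 375, 1875]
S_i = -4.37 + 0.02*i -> [-4.37, -4.35, -4.33, -4.31, -4.29]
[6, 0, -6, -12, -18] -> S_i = 6 + -6*i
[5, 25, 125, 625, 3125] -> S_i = 5*5^i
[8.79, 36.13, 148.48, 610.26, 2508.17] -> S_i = 8.79*4.11^i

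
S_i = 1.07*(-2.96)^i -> [1.07, -3.17, 9.37, -27.75, 82.14]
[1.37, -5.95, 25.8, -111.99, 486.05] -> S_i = 1.37*(-4.34)^i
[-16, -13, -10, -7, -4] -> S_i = -16 + 3*i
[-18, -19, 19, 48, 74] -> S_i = Random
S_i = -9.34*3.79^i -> [-9.34, -35.4, -134.16, -508.47, -1927.1]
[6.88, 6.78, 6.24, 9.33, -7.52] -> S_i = Random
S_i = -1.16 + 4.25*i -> [-1.16, 3.09, 7.34, 11.59, 15.84]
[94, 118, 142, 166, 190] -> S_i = 94 + 24*i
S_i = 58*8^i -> [58, 464, 3712, 29696, 237568]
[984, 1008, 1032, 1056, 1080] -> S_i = 984 + 24*i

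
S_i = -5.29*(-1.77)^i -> [-5.29, 9.36, -16.57, 29.33, -51.92]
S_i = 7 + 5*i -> [7, 12, 17, 22, 27]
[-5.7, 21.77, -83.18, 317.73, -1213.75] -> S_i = -5.70*(-3.82)^i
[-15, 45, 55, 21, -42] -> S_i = Random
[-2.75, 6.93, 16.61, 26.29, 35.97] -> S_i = -2.75 + 9.68*i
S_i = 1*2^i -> [1, 2, 4, 8, 16]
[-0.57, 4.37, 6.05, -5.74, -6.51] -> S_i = Random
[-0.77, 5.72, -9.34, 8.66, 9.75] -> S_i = Random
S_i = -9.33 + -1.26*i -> [-9.33, -10.59, -11.85, -13.11, -14.37]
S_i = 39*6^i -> [39, 234, 1404, 8424, 50544]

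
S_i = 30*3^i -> [30, 90, 270, 810, 2430]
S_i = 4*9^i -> [4, 36, 324, 2916, 26244]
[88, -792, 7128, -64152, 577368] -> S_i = 88*-9^i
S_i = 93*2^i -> [93, 186, 372, 744, 1488]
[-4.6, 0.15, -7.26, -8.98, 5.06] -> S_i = Random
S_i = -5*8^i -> [-5, -40, -320, -2560, -20480]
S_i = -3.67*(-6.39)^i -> [-3.67, 23.45, -149.85, 957.57, -6118.85]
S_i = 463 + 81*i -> [463, 544, 625, 706, 787]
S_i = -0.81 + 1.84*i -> [-0.81, 1.03, 2.87, 4.71, 6.55]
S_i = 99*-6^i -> [99, -594, 3564, -21384, 128304]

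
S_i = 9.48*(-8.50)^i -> [9.48, -80.58, 684.93, -5821.91, 49486.19]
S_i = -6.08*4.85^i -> [-6.08, -29.49, -143.02, -693.63, -3364.11]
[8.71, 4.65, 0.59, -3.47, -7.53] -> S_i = 8.71 + -4.06*i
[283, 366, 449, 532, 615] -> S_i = 283 + 83*i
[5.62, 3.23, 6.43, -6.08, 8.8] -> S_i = Random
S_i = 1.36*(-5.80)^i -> [1.36, -7.89, 45.75, -265.35, 1539.04]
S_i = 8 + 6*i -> [8, 14, 20, 26, 32]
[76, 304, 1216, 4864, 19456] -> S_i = 76*4^i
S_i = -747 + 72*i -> [-747, -675, -603, -531, -459]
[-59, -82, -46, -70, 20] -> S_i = Random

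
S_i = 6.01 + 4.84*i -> [6.01, 10.85, 15.69, 20.53, 25.37]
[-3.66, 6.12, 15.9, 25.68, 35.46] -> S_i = -3.66 + 9.78*i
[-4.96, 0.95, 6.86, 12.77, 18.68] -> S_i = -4.96 + 5.91*i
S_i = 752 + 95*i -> [752, 847, 942, 1037, 1132]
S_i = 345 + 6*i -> [345, 351, 357, 363, 369]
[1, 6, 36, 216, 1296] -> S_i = 1*6^i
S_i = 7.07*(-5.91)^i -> [7.07, -41.78, 246.94, -1459.43, 8625.2]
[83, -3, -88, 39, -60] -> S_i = Random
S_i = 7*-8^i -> [7, -56, 448, -3584, 28672]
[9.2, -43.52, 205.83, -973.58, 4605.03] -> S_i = 9.20*(-4.73)^i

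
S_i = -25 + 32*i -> [-25, 7, 39, 71, 103]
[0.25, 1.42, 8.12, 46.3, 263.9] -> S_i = 0.25*5.70^i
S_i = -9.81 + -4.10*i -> [-9.81, -13.91, -18.01, -22.11, -26.21]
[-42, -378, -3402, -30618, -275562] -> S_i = -42*9^i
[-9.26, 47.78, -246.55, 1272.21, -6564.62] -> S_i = -9.26*(-5.16)^i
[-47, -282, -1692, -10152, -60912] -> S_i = -47*6^i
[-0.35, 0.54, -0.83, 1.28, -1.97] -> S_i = -0.35*(-1.54)^i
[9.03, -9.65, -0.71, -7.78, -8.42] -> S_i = Random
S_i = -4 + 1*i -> [-4, -3, -2, -1, 0]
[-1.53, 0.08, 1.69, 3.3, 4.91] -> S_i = -1.53 + 1.61*i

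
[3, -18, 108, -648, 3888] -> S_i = 3*-6^i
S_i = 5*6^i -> [5, 30, 180, 1080, 6480]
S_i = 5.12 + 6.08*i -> [5.12, 11.2, 17.28, 23.36, 29.44]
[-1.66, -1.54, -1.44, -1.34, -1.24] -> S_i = -1.66*0.93^i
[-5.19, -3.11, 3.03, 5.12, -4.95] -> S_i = Random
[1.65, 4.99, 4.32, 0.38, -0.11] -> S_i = Random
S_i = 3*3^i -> [3, 9, 27, 81, 243]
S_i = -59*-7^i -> [-59, 413, -2891, 20237, -141659]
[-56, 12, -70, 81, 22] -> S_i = Random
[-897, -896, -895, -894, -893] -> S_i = -897 + 1*i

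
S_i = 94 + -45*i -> [94, 49, 4, -41, -86]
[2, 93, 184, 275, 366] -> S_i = 2 + 91*i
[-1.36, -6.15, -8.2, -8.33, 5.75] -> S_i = Random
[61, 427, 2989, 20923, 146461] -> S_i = 61*7^i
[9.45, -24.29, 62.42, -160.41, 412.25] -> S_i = 9.45*(-2.57)^i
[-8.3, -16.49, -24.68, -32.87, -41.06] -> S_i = -8.30 + -8.19*i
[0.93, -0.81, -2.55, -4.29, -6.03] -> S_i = 0.93 + -1.74*i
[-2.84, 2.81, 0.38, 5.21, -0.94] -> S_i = Random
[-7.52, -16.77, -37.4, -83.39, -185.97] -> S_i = -7.52*2.23^i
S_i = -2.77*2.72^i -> [-2.77, -7.53, -20.49, -55.74, -151.62]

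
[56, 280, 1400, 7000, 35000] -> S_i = 56*5^i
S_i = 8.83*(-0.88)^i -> [8.83, -7.77, 6.84, -6.02, 5.3]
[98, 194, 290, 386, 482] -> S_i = 98 + 96*i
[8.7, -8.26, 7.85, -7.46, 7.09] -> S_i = 8.70*(-0.95)^i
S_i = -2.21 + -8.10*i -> [-2.21, -10.31, -18.41, -26.51, -34.61]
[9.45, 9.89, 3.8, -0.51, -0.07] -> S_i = Random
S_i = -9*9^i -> [-9, -81, -729, -6561, -59049]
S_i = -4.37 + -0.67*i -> [-4.37, -5.04, -5.71, -6.38, -7.05]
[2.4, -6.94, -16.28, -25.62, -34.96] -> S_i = 2.40 + -9.34*i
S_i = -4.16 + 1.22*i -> [-4.16, -2.94, -1.72, -0.5, 0.72]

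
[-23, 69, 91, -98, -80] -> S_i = Random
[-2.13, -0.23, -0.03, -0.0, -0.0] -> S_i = -2.13*0.11^i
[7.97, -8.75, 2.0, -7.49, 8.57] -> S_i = Random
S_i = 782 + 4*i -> [782, 786, 790, 794, 798]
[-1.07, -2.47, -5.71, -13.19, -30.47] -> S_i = -1.07*2.31^i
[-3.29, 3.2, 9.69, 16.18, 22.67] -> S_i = -3.29 + 6.49*i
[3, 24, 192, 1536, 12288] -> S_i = 3*8^i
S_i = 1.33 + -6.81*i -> [1.33, -5.48, -12.29, -19.1, -25.91]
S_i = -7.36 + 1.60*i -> [-7.36, -5.76, -4.16, -2.56, -0.96]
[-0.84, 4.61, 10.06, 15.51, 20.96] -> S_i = -0.84 + 5.45*i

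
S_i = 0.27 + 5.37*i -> [0.27, 5.64, 11.01, 16.38, 21.75]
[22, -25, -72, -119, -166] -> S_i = 22 + -47*i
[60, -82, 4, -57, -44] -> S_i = Random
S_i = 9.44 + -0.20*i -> [9.44, 9.24, 9.04, 8.84, 8.64]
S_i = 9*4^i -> [9, 36, 144, 576, 2304]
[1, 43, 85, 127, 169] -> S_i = 1 + 42*i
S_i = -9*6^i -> [-9, -54, -324, -1944, -11664]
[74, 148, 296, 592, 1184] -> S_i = 74*2^i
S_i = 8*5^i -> [8, 40, 200, 1000, 5000]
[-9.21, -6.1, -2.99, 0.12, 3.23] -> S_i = -9.21 + 3.11*i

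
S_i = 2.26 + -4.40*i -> [2.26, -2.14, -6.54, -10.94, -15.34]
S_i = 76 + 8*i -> [76, 84, 92, 100, 108]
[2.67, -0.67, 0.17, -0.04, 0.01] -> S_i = 2.67*(-0.25)^i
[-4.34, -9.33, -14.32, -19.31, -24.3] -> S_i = -4.34 + -4.99*i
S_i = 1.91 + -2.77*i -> [1.91, -0.86, -3.63, -6.4, -9.17]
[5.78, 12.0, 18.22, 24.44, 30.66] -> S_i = 5.78 + 6.22*i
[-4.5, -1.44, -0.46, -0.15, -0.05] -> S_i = -4.50*0.32^i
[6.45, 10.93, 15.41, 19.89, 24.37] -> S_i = 6.45 + 4.48*i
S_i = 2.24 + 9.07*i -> [2.24, 11.31, 20.38, 29.45, 38.52]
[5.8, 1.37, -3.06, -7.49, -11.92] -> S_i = 5.80 + -4.43*i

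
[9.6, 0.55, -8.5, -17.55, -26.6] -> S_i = 9.60 + -9.05*i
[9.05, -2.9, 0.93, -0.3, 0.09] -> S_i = 9.05*(-0.32)^i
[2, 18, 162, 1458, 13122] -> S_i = 2*9^i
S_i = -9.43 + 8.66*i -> [-9.43, -0.77, 7.89, 16.55, 25.21]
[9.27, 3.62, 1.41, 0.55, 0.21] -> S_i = 9.27*0.39^i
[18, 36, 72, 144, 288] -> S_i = 18*2^i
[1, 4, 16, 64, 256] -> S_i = 1*4^i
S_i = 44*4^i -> [44, 176, 704, 2816, 11264]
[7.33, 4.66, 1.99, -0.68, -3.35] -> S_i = 7.33 + -2.67*i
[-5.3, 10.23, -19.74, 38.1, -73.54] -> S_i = -5.30*(-1.93)^i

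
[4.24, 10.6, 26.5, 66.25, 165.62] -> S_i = 4.24*2.50^i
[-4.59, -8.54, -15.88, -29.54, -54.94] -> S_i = -4.59*1.86^i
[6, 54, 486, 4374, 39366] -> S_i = 6*9^i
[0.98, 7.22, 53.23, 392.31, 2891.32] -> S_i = 0.98*7.37^i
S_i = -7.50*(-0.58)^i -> [-7.5, 4.35, -2.52, 1.46, -0.85]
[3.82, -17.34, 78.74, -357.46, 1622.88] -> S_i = 3.82*(-4.54)^i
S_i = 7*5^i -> [7, 35, 175, 875, 4375]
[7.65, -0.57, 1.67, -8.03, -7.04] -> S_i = Random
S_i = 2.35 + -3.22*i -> [2.35, -0.87, -4.09, -7.31, -10.53]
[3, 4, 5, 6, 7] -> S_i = 3 + 1*i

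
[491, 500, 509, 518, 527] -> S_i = 491 + 9*i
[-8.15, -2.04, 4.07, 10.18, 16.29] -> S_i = -8.15 + 6.11*i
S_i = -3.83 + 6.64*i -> [-3.83, 2.81, 9.45, 16.09, 22.73]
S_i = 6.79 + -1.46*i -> [6.79, 5.33, 3.87, 2.41, 0.95]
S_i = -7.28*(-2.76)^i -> [-7.28, 20.09, -55.46, 153.06, -422.44]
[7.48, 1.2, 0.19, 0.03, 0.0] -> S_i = 7.48*0.16^i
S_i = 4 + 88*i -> [4, 92, 180, 268, 356]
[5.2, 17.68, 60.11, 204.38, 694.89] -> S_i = 5.20*3.40^i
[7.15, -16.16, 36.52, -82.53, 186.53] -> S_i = 7.15*(-2.26)^i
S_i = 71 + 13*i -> [71, 84, 97, 110, 123]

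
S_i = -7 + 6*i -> [-7, -1, 5, 11, 17]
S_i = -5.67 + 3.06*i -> [-5.67, -2.61, 0.45, 3.51, 6.57]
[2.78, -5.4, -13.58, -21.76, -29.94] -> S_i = 2.78 + -8.18*i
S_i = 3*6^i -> [3, 18, 108, 648, 3888]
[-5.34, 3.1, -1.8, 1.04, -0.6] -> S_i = -5.34*(-0.58)^i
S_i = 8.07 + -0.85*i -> [8.07, 7.22, 6.37, 5.52, 4.67]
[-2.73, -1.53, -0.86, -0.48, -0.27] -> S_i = -2.73*0.56^i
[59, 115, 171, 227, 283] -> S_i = 59 + 56*i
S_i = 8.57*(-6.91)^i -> [8.57, -59.22, 409.2, -2827.58, 19538.58]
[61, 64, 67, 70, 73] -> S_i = 61 + 3*i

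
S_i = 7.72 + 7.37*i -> [7.72, 15.09, 22.46, 29.83, 37.2]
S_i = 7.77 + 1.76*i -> [7.77, 9.53, 11.29, 13.05, 14.81]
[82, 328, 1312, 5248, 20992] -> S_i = 82*4^i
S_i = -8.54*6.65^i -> [-8.54, -56.79, -377.66, -2511.44, -16701.08]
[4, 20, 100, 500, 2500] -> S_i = 4*5^i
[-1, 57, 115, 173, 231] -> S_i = -1 + 58*i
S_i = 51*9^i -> [51, 459, 4131, 37179, 334611]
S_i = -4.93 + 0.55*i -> [-4.93, -4.38, -3.83, -3.28, -2.73]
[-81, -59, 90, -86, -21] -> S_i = Random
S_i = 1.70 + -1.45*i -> [1.7, 0.25, -1.2, -2.65, -4.1]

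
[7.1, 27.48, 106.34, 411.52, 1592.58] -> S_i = 7.10*3.87^i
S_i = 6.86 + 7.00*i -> [6.86, 13.86, 20.86, 27.86, 34.86]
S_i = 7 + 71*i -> [7, 78, 149, 220, 291]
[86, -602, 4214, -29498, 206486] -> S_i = 86*-7^i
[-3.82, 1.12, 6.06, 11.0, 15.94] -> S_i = -3.82 + 4.94*i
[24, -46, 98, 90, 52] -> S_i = Random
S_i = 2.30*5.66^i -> [2.3, 13.02, 73.68, 417.04, 2360.44]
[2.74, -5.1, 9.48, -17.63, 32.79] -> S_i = 2.74*(-1.86)^i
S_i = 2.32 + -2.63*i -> [2.32, -0.31, -2.94, -5.57, -8.2]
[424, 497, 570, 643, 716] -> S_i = 424 + 73*i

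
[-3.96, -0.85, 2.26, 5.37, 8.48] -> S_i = -3.96 + 3.11*i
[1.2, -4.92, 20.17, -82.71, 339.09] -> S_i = 1.20*(-4.10)^i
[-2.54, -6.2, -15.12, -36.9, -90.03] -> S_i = -2.54*2.44^i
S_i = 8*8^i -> [8, 64, 512, 4096, 32768]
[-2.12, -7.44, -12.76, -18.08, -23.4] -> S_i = -2.12 + -5.32*i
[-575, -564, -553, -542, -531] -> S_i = -575 + 11*i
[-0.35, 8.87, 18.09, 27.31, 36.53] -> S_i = -0.35 + 9.22*i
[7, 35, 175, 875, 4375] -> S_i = 7*5^i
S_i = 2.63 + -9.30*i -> [2.63, -6.67, -15.97, -25.27, -34.57]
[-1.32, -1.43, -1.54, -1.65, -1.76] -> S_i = -1.32 + -0.11*i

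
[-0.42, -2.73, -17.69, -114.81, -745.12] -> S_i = -0.42*6.49^i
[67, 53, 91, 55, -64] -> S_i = Random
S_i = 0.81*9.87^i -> [0.81, 7.99, 78.91, 778.82, 7686.94]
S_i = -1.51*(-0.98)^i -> [-1.51, 1.48, -1.45, 1.42, -1.39]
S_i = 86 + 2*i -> [86, 88, 90, 92, 94]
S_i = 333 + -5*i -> [333, 328, 323, 318, 313]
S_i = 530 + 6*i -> [530, 536, 542, 548, 554]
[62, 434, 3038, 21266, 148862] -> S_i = 62*7^i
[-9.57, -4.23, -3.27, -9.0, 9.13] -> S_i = Random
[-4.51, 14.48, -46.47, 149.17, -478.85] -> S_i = -4.51*(-3.21)^i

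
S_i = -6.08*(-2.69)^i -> [-6.08, 16.36, -44.0, 118.35, -318.36]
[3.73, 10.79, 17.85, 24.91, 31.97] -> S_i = 3.73 + 7.06*i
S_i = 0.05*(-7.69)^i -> [0.05, -0.38, 2.96, -22.74, 174.85]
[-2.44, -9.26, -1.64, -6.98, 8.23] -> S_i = Random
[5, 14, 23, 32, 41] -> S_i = 5 + 9*i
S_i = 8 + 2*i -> [8, 10, 12, 14, 16]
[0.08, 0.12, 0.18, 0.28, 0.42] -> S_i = 0.08*1.51^i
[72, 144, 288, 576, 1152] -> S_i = 72*2^i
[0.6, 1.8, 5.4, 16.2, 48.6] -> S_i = 0.60*3.00^i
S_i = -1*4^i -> [-1, -4, -16, -64, -256]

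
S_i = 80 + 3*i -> [80, 83, 86, 89, 92]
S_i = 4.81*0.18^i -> [4.81, 0.87, 0.16, 0.03, 0.01]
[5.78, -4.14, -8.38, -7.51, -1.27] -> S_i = Random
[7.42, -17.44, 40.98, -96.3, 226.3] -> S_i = 7.42*(-2.35)^i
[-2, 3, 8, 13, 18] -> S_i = -2 + 5*i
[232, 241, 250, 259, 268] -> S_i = 232 + 9*i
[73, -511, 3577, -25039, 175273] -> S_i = 73*-7^i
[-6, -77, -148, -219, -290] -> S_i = -6 + -71*i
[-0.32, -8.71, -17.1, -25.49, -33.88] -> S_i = -0.32 + -8.39*i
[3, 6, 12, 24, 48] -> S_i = 3*2^i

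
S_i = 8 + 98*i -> [8, 106, 204, 302, 400]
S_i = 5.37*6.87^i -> [5.37, 36.89, 253.45, 1741.18, 11961.93]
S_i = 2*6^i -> [2, 12, 72, 432, 2592]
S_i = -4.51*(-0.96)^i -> [-4.51, 4.33, -4.16, 3.99, -3.83]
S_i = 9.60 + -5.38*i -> [9.6, 4.22, -1.16, -6.54, -11.92]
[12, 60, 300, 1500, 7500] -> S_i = 12*5^i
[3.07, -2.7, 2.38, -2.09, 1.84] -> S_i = 3.07*(-0.88)^i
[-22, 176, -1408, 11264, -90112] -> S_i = -22*-8^i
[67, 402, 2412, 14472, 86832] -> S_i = 67*6^i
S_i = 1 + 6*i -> [1, 7, 13, 19, 25]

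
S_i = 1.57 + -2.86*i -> [1.57, -1.29, -4.15, -7.01, -9.87]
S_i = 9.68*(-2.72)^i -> [9.68, -26.33, 71.62, -194.8, 529.85]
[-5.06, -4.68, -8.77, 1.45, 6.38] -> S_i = Random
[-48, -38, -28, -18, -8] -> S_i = -48 + 10*i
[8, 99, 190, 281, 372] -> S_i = 8 + 91*i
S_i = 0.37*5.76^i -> [0.37, 2.13, 12.28, 70.71, 407.28]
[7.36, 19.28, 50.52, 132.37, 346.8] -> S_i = 7.36*2.62^i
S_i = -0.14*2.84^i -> [-0.14, -0.4, -1.13, -3.21, -9.11]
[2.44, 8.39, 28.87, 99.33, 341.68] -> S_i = 2.44*3.44^i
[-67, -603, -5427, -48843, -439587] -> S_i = -67*9^i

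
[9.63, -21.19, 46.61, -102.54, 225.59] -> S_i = 9.63*(-2.20)^i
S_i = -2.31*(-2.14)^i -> [-2.31, 4.94, -10.58, 22.64, -48.45]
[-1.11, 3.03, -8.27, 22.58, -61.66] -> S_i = -1.11*(-2.73)^i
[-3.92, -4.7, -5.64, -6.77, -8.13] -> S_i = -3.92*1.20^i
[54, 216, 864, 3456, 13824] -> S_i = 54*4^i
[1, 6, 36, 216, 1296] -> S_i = 1*6^i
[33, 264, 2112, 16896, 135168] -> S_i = 33*8^i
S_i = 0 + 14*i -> [0, 14, 28, 42, 56]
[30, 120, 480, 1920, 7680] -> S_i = 30*4^i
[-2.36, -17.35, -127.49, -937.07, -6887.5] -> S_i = -2.36*7.35^i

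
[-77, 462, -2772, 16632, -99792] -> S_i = -77*-6^i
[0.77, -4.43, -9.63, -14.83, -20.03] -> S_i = 0.77 + -5.20*i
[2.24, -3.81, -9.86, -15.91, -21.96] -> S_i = 2.24 + -6.05*i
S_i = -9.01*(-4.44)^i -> [-9.01, 40.0, -177.62, 788.63, -3501.52]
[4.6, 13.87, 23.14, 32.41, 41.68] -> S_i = 4.60 + 9.27*i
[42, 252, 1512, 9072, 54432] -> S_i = 42*6^i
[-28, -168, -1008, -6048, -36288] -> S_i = -28*6^i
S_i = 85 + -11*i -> [85, 74, 63, 52, 41]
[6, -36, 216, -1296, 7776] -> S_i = 6*-6^i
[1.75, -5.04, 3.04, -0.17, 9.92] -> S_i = Random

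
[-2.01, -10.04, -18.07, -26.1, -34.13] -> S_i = -2.01 + -8.03*i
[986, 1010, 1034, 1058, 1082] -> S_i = 986 + 24*i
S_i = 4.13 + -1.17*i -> [4.13, 2.96, 1.79, 0.62, -0.55]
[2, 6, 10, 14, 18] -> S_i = 2 + 4*i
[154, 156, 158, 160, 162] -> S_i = 154 + 2*i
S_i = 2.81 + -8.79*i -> [2.81, -5.98, -14.77, -23.56, -32.35]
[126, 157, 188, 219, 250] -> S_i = 126 + 31*i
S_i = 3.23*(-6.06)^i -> [3.23, -19.57, 118.62, -718.82, 4356.05]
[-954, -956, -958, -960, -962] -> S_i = -954 + -2*i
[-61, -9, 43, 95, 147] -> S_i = -61 + 52*i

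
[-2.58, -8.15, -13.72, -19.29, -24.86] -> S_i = -2.58 + -5.57*i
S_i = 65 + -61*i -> [65, 4, -57, -118, -179]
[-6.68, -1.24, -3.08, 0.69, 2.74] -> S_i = Random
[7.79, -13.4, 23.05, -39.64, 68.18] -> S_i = 7.79*(-1.72)^i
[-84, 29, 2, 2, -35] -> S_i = Random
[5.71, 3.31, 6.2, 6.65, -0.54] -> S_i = Random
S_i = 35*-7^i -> [35, -245, 1715, -12005, 84035]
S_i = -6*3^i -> [-6, -18, -54, -162, -486]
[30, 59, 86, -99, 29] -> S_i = Random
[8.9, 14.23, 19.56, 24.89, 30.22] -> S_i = 8.90 + 5.33*i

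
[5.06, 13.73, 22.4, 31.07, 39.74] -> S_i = 5.06 + 8.67*i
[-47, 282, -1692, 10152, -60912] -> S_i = -47*-6^i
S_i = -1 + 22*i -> [-1, 21, 43, 65, 87]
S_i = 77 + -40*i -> [77, 37, -3, -43, -83]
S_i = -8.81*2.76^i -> [-8.81, -24.32, -67.11, -185.23, -511.23]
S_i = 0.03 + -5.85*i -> [0.03, -5.82, -11.67, -17.52, -23.37]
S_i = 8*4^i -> [8, 32, 128, 512, 2048]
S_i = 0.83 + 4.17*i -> [0.83, 5.0, 9.17, 13.34, 17.51]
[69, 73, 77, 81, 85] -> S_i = 69 + 4*i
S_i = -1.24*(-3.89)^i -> [-1.24, 4.82, -18.76, 72.99, -283.94]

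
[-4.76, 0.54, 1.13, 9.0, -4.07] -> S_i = Random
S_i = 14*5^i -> [14, 70, 350, 1750, 8750]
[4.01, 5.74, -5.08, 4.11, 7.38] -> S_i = Random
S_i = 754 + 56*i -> [754, 810, 866, 922, 978]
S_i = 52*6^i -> [52, 312, 1872, 11232, 67392]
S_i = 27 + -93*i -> [27, -66, -159, -252, -345]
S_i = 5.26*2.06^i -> [5.26, 10.84, 22.32, 45.98, 94.72]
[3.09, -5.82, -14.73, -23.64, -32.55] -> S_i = 3.09 + -8.91*i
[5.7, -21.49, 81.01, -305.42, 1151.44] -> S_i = 5.70*(-3.77)^i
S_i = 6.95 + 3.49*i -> [6.95, 10.44, 13.93, 17.42, 20.91]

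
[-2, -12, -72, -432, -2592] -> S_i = -2*6^i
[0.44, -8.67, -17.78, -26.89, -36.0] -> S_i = 0.44 + -9.11*i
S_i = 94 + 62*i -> [94, 156, 218, 280, 342]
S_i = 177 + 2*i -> [177, 179, 181, 183, 185]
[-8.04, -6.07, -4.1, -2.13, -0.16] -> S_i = -8.04 + 1.97*i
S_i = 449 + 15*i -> [449, 464, 479, 494, 509]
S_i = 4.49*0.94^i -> [4.49, 4.22, 3.97, 3.73, 3.51]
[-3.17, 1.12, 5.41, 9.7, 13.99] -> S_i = -3.17 + 4.29*i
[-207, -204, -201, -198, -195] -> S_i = -207 + 3*i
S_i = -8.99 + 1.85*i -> [-8.99, -7.14, -5.29, -3.44, -1.59]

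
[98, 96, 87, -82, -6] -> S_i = Random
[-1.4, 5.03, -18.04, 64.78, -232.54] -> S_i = -1.40*(-3.59)^i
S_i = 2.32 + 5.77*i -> [2.32, 8.09, 13.86, 19.63, 25.4]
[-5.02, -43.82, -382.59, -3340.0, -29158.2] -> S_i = -5.02*8.73^i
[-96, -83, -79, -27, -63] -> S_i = Random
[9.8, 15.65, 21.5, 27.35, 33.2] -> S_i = 9.80 + 5.85*i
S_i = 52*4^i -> [52, 208, 832, 3328, 13312]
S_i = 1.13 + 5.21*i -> [1.13, 6.34, 11.55, 16.76, 21.97]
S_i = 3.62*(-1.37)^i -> [3.62, -4.96, 6.79, -9.31, 12.75]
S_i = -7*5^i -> [-7, -35, -175, -875, -4375]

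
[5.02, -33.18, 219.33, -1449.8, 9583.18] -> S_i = 5.02*(-6.61)^i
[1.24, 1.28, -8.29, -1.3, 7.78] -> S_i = Random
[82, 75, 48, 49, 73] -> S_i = Random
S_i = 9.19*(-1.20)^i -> [9.19, -11.03, 13.23, -15.88, 19.06]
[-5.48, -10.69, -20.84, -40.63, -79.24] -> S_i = -5.48*1.95^i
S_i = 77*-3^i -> [77, -231, 693, -2079, 6237]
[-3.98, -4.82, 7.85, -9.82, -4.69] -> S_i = Random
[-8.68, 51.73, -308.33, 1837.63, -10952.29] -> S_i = -8.68*(-5.96)^i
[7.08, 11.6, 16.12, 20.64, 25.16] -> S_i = 7.08 + 4.52*i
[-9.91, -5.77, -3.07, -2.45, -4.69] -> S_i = Random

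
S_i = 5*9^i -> [5, 45, 405, 3645, 32805]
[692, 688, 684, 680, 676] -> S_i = 692 + -4*i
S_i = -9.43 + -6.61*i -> [-9.43, -16.04, -22.65, -29.26, -35.87]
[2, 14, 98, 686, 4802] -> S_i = 2*7^i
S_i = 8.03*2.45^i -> [8.03, 19.67, 48.2, 118.09, 289.32]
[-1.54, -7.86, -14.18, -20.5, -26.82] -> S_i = -1.54 + -6.32*i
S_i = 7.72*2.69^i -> [7.72, 20.77, 55.86, 150.27, 404.23]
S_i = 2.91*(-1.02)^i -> [2.91, -2.97, 3.03, -3.09, 3.15]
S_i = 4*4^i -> [4, 16, 64, 256, 1024]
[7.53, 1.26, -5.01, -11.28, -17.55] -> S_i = 7.53 + -6.27*i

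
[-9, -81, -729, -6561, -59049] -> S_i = -9*9^i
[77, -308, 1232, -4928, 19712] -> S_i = 77*-4^i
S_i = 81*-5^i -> [81, -405, 2025, -10125, 50625]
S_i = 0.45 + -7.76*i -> [0.45, -7.31, -15.07, -22.83, -30.59]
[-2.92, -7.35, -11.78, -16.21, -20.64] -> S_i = -2.92 + -4.43*i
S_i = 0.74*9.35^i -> [0.74, 6.92, 64.69, 604.88, 5655.59]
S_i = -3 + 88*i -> [-3, 85, 173, 261, 349]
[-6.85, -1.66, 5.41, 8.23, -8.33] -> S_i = Random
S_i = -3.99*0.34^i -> [-3.99, -1.36, -0.46, -0.16, -0.05]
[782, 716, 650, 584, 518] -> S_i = 782 + -66*i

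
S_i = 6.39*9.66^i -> [6.39, 61.73, 596.29, 5760.13, 55642.85]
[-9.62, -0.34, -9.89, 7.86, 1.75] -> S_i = Random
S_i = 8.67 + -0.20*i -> [8.67, 8.47, 8.27, 8.07, 7.87]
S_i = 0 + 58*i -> [0, 58, 116, 174, 232]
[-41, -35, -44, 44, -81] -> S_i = Random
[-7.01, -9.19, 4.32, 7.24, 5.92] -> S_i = Random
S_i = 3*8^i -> [3, 24, 192, 1536, 12288]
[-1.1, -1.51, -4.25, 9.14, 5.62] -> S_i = Random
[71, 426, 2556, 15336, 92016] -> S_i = 71*6^i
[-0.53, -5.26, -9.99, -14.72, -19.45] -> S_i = -0.53 + -4.73*i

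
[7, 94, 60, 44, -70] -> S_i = Random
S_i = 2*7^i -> [2, 14, 98, 686, 4802]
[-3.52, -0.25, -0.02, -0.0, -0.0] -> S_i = -3.52*0.07^i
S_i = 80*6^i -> [80, 480, 2880, 17280, 103680]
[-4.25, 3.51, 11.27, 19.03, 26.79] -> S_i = -4.25 + 7.76*i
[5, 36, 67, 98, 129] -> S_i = 5 + 31*i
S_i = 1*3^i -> [1, 3, 9, 27, 81]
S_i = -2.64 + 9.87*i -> [-2.64, 7.23, 17.1, 26.97, 36.84]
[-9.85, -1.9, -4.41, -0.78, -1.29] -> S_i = Random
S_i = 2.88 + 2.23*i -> [2.88, 5.11, 7.34, 9.57, 11.8]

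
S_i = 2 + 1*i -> [2, 3, 4, 5, 6]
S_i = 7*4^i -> [7, 28, 112, 448, 1792]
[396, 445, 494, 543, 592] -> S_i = 396 + 49*i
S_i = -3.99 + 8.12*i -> [-3.99, 4.13, 12.25, 20.37, 28.49]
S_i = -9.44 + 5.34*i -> [-9.44, -4.1, 1.24, 6.58, 11.92]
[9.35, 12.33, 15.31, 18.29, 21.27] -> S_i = 9.35 + 2.98*i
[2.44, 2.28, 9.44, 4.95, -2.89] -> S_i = Random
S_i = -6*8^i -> [-6, -48, -384, -3072, -24576]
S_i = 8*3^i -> [8, 24, 72, 216, 648]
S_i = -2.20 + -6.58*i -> [-2.2, -8.78, -15.36, -21.94, -28.52]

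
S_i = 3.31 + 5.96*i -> [3.31, 9.27, 15.23, 21.19, 27.15]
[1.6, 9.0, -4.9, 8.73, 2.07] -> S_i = Random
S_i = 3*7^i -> [3, 21, 147, 1029, 7203]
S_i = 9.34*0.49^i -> [9.34, 4.58, 2.24, 1.1, 0.54]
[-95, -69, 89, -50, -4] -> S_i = Random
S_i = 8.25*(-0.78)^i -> [8.25, -6.44, 5.02, -3.92, 3.05]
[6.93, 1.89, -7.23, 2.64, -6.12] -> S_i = Random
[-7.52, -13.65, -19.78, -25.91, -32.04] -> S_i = -7.52 + -6.13*i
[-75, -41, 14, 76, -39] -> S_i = Random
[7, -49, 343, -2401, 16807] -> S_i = 7*-7^i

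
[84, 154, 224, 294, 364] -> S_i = 84 + 70*i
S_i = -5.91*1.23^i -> [-5.91, -7.27, -8.94, -11.0, -13.53]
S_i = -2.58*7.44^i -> [-2.58, -19.2, -142.81, -1062.52, -7905.17]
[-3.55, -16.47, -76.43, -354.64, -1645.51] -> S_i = -3.55*4.64^i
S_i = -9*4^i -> [-9, -36, -144, -576, -2304]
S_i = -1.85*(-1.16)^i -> [-1.85, 2.15, -2.49, 2.89, -3.35]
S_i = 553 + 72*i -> [553, 625, 697, 769, 841]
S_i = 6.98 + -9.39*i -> [6.98, -2.41, -11.8, -21.19, -30.58]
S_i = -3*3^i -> [-3, -9, -27, -81, -243]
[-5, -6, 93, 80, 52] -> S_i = Random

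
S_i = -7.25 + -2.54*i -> [-7.25, -9.79, -12.33, -14.87, -17.41]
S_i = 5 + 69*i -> [5, 74, 143, 212, 281]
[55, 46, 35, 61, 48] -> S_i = Random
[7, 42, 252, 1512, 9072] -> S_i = 7*6^i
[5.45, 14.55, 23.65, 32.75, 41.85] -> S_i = 5.45 + 9.10*i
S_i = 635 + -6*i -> [635, 629, 623, 617, 611]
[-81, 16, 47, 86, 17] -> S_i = Random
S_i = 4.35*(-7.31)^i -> [4.35, -31.8, 232.45, -1699.19, 12421.06]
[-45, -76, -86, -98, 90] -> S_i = Random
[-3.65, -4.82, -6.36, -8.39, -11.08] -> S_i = -3.65*1.32^i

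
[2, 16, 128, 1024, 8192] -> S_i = 2*8^i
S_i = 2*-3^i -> [2, -6, 18, -54, 162]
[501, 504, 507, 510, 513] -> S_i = 501 + 3*i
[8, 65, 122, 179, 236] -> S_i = 8 + 57*i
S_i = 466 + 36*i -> [466, 502, 538, 574, 610]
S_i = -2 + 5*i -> [-2, 3, 8, 13, 18]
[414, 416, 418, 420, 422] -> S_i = 414 + 2*i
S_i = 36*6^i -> [36, 216, 1296, 7776, 46656]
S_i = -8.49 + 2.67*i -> [-8.49, -5.82, -3.15, -0.48, 2.19]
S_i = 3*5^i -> [3, 15, 75, 375, 1875]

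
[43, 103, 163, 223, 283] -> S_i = 43 + 60*i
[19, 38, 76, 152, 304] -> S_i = 19*2^i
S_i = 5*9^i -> [5, 45, 405, 3645, 32805]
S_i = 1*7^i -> [1, 7, 49, 343, 2401]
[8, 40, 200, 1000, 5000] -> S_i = 8*5^i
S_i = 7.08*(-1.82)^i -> [7.08, -12.89, 23.45, -42.68, 77.68]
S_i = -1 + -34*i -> [-1, -35, -69, -103, -137]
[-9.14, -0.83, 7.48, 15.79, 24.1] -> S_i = -9.14 + 8.31*i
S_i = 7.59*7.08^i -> [7.59, 53.74, 380.46, 2693.65, 19071.06]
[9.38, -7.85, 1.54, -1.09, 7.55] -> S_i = Random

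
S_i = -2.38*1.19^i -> [-2.38, -2.83, -3.37, -4.01, -4.77]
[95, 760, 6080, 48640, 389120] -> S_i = 95*8^i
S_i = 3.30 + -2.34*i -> [3.3, 0.96, -1.38, -3.72, -6.06]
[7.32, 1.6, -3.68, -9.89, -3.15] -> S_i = Random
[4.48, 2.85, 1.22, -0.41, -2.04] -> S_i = 4.48 + -1.63*i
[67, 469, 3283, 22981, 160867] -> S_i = 67*7^i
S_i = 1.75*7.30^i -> [1.75, 12.78, 93.26, 680.78, 4969.69]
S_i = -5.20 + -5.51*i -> [-5.2, -10.71, -16.22, -21.73, -27.24]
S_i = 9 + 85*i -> [9, 94, 179, 264, 349]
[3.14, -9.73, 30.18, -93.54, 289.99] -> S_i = 3.14*(-3.10)^i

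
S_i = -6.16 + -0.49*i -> [-6.16, -6.65, -7.14, -7.63, -8.12]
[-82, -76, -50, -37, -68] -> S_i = Random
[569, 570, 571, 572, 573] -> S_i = 569 + 1*i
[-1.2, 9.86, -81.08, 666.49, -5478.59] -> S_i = -1.20*(-8.22)^i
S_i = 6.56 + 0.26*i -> [6.56, 6.82, 7.08, 7.34, 7.6]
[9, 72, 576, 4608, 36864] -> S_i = 9*8^i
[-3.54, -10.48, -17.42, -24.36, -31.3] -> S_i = -3.54 + -6.94*i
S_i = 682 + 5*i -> [682, 687, 692, 697, 702]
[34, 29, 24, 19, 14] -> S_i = 34 + -5*i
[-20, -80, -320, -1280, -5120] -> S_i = -20*4^i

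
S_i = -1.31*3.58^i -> [-1.31, -4.69, -16.79, -60.11, -215.18]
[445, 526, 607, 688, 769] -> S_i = 445 + 81*i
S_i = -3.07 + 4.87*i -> [-3.07, 1.8, 6.67, 11.54, 16.41]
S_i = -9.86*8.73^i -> [-9.86, -86.08, -751.46, -6560.24, -57270.88]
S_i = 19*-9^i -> [19, -171, 1539, -13851, 124659]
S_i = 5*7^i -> [5, 35, 245, 1715, 12005]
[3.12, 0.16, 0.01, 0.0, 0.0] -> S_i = 3.12*0.05^i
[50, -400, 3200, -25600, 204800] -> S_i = 50*-8^i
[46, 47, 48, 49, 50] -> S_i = 46 + 1*i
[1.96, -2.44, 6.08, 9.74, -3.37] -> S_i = Random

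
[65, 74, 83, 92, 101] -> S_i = 65 + 9*i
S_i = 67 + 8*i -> [67, 75, 83, 91, 99]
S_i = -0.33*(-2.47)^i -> [-0.33, 0.82, -2.01, 4.97, -12.28]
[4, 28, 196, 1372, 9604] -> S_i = 4*7^i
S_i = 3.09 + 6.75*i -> [3.09, 9.84, 16.59, 23.34, 30.09]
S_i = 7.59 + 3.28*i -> [7.59, 10.87, 14.15, 17.43, 20.71]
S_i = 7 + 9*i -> [7, 16, 25, 34, 43]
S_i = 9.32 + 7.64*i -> [9.32, 16.96, 24.6, 32.24, 39.88]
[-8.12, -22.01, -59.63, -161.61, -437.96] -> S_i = -8.12*2.71^i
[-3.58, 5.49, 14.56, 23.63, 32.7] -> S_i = -3.58 + 9.07*i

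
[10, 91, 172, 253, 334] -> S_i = 10 + 81*i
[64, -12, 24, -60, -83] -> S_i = Random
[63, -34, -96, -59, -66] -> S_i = Random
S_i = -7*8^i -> [-7, -56, -448, -3584, -28672]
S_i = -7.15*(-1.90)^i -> [-7.15, 13.58, -25.81, 49.04, -93.18]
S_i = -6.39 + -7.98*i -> [-6.39, -14.37, -22.35, -30.33, -38.31]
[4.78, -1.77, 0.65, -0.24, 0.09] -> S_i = 4.78*(-0.37)^i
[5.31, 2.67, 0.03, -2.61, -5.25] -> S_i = 5.31 + -2.64*i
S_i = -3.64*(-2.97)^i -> [-3.64, 10.81, -32.11, 95.36, -283.22]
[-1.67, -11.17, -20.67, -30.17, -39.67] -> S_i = -1.67 + -9.50*i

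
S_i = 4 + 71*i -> [4, 75, 146, 217, 288]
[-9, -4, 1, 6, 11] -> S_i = -9 + 5*i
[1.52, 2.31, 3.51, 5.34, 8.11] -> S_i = 1.52*1.52^i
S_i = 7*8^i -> [7, 56, 448, 3584, 28672]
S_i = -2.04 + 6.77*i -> [-2.04, 4.73, 11.5, 18.27, 25.04]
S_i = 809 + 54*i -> [809, 863, 917, 971, 1025]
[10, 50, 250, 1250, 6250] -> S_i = 10*5^i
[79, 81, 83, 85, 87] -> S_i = 79 + 2*i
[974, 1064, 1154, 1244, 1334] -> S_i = 974 + 90*i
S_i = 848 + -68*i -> [848, 780, 712, 644, 576]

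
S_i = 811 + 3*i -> [811, 814, 817, 820, 823]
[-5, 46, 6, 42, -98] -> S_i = Random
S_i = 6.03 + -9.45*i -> [6.03, -3.42, -12.87, -22.32, -31.77]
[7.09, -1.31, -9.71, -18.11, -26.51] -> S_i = 7.09 + -8.40*i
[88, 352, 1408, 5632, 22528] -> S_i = 88*4^i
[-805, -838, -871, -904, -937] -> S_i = -805 + -33*i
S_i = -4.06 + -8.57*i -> [-4.06, -12.63, -21.2, -29.77, -38.34]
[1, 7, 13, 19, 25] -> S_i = 1 + 6*i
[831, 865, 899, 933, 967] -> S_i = 831 + 34*i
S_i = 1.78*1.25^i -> [1.78, 2.22, 2.78, 3.48, 4.35]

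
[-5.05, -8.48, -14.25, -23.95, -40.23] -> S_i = -5.05*1.68^i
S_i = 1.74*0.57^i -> [1.74, 0.99, 0.57, 0.32, 0.18]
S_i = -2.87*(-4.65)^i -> [-2.87, 13.35, -62.06, 288.56, -1341.82]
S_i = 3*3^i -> [3, 9, 27, 81, 243]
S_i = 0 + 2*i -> [0, 2, 4, 6, 8]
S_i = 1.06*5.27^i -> [1.06, 5.59, 29.44, 155.14, 817.61]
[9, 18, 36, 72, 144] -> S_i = 9*2^i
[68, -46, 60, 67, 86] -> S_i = Random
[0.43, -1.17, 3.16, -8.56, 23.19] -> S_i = 0.43*(-2.71)^i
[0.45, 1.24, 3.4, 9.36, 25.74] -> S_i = 0.45*2.75^i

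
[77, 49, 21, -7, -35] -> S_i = 77 + -28*i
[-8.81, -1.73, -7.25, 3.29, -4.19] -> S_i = Random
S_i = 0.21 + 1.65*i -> [0.21, 1.86, 3.51, 5.16, 6.81]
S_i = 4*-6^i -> [4, -24, 144, -864, 5184]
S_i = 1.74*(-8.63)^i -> [1.74, -15.02, 129.59, -1118.36, 9651.45]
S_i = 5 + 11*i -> [5, 16, 27, 38, 49]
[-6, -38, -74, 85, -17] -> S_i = Random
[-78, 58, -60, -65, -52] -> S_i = Random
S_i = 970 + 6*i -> [970, 976, 982, 988, 994]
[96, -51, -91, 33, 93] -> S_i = Random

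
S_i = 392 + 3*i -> [392, 395, 398, 401, 404]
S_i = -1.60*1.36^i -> [-1.6, -2.18, -2.96, -4.02, -5.47]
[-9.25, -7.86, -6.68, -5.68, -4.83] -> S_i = -9.25*0.85^i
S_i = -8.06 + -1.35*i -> [-8.06, -9.41, -10.76, -12.11, -13.46]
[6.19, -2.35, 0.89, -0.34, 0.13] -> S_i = 6.19*(-0.38)^i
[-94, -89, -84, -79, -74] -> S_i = -94 + 5*i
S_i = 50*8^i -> [50, 400, 3200, 25600, 204800]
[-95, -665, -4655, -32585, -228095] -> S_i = -95*7^i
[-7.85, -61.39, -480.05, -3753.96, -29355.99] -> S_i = -7.85*7.82^i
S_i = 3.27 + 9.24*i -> [3.27, 12.51, 21.75, 30.99, 40.23]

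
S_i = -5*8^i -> [-5, -40, -320, -2560, -20480]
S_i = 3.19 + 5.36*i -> [3.19, 8.55, 13.91, 19.27, 24.63]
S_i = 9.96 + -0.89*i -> [9.96, 9.07, 8.18, 7.29, 6.4]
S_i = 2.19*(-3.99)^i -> [2.19, -8.74, 34.87, -139.11, 555.05]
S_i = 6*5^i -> [6, 30, 150, 750, 3750]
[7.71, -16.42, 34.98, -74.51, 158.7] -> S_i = 7.71*(-2.13)^i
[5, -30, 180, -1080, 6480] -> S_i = 5*-6^i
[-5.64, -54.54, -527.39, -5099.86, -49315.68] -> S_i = -5.64*9.67^i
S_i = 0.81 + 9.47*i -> [0.81, 10.28, 19.75, 29.22, 38.69]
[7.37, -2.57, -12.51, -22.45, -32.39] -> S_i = 7.37 + -9.94*i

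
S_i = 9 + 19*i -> [9, 28, 47, 66, 85]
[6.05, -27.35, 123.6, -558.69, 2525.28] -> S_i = 6.05*(-4.52)^i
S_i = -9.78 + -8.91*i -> [-9.78, -18.69, -27.6, -36.51, -45.42]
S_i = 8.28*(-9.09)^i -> [8.28, -75.27, 684.16, -6219.02, 56530.9]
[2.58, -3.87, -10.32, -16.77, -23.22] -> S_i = 2.58 + -6.45*i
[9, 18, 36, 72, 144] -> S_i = 9*2^i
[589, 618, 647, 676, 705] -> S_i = 589 + 29*i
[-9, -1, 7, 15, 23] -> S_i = -9 + 8*i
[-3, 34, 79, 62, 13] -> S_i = Random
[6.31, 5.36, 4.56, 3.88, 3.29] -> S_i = 6.31*0.85^i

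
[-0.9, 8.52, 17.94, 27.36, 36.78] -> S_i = -0.90 + 9.42*i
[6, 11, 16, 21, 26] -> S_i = 6 + 5*i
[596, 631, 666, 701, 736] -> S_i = 596 + 35*i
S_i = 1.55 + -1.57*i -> [1.55, -0.02, -1.59, -3.16, -4.73]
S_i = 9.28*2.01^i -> [9.28, 18.65, 37.49, 75.36, 151.47]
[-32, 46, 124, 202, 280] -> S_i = -32 + 78*i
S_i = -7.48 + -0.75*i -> [-7.48, -8.23, -8.98, -9.73, -10.48]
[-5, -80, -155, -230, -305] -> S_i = -5 + -75*i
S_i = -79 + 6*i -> [-79, -73, -67, -61, -55]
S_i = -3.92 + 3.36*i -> [-3.92, -0.56, 2.8, 6.16, 9.52]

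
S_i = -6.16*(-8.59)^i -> [-6.16, 52.91, -454.53, 3904.45, -33539.25]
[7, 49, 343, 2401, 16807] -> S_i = 7*7^i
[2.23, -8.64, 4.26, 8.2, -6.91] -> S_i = Random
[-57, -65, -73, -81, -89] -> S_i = -57 + -8*i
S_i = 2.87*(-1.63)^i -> [2.87, -4.68, 7.63, -12.43, 20.26]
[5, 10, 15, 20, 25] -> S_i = 5 + 5*i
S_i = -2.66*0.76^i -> [-2.66, -2.02, -1.54, -1.17, -0.89]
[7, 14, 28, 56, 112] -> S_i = 7*2^i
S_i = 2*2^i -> [2, 4, 8, 16, 32]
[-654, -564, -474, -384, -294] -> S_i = -654 + 90*i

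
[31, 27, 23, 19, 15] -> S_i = 31 + -4*i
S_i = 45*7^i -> [45, 315, 2205, 15435, 108045]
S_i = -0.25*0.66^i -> [-0.25, -0.16, -0.11, -0.07, -0.05]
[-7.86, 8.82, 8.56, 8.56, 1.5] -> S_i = Random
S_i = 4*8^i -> [4, 32, 256, 2048, 16384]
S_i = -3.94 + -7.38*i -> [-3.94, -11.32, -18.7, -26.08, -33.46]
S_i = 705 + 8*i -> [705, 713, 721, 729, 737]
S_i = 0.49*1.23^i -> [0.49, 0.6, 0.74, 0.91, 1.12]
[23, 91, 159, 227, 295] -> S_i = 23 + 68*i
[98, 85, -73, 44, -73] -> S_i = Random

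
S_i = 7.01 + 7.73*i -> [7.01, 14.74, 22.47, 30.2, 37.93]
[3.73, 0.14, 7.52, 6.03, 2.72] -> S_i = Random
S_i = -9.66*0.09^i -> [-9.66, -0.87, -0.08, -0.01, -0.0]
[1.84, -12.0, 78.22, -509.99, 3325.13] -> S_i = 1.84*(-6.52)^i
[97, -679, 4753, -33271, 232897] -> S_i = 97*-7^i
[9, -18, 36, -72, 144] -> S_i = 9*-2^i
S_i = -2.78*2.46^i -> [-2.78, -6.84, -16.82, -41.39, -101.81]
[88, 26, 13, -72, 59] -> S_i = Random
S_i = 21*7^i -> [21, 147, 1029, 7203, 50421]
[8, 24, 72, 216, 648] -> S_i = 8*3^i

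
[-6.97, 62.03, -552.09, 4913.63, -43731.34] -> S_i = -6.97*(-8.90)^i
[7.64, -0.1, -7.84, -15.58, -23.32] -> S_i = 7.64 + -7.74*i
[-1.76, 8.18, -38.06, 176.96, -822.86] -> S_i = -1.76*(-4.65)^i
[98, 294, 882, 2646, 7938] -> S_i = 98*3^i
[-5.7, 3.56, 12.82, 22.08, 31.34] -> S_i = -5.70 + 9.26*i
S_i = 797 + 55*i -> [797, 852, 907, 962, 1017]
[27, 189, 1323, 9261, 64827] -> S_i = 27*7^i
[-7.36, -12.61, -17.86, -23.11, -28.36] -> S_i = -7.36 + -5.25*i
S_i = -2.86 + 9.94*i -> [-2.86, 7.08, 17.02, 26.96, 36.9]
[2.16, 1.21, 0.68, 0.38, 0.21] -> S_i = 2.16*0.56^i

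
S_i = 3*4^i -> [3, 12, 48, 192, 768]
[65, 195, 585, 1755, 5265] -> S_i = 65*3^i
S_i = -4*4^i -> [-4, -16, -64, -256, -1024]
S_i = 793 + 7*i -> [793, 800, 807, 814, 821]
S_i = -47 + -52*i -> [-47, -99, -151, -203, -255]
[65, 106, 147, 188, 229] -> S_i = 65 + 41*i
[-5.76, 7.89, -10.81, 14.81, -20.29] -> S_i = -5.76*(-1.37)^i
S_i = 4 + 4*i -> [4, 8, 12, 16, 20]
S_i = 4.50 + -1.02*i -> [4.5, 3.48, 2.46, 1.44, 0.42]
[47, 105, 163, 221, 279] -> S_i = 47 + 58*i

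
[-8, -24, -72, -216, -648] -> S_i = -8*3^i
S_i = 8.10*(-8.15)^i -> [8.1, -66.02, 538.02, -4384.88, 35736.78]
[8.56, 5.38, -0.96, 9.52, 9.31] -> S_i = Random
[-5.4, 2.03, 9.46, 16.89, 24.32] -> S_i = -5.40 + 7.43*i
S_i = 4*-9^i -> [4, -36, 324, -2916, 26244]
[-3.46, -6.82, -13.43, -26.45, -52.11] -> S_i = -3.46*1.97^i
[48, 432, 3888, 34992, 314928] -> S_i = 48*9^i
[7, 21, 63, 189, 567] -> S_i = 7*3^i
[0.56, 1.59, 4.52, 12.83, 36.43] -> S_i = 0.56*2.84^i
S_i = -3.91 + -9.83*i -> [-3.91, -13.74, -23.57, -33.4, -43.23]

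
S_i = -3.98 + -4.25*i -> [-3.98, -8.23, -12.48, -16.73, -20.98]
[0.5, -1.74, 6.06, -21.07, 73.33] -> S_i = 0.50*(-3.48)^i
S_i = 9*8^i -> [9, 72, 576, 4608, 36864]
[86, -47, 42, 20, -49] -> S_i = Random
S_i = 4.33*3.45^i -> [4.33, 14.94, 51.54, 177.81, 613.43]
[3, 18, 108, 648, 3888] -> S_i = 3*6^i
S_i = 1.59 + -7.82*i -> [1.59, -6.23, -14.05, -21.87, -29.69]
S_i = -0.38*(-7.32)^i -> [-0.38, 2.78, -20.36, 149.04, -1091.01]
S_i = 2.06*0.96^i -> [2.06, 1.98, 1.9, 1.82, 1.75]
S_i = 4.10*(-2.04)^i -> [4.1, -8.36, 17.06, -34.81, 71.01]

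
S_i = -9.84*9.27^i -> [-9.84, -91.22, -845.58, -7838.52, -72663.12]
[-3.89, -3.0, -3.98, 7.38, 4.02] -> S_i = Random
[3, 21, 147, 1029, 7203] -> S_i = 3*7^i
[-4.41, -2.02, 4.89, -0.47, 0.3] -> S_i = Random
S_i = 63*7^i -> [63, 441, 3087, 21609, 151263]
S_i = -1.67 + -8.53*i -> [-1.67, -10.2, -18.73, -27.26, -35.79]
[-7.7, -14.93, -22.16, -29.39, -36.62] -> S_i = -7.70 + -7.23*i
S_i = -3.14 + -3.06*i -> [-3.14, -6.2, -9.26, -12.32, -15.38]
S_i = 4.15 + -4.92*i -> [4.15, -0.77, -5.69, -10.61, -15.53]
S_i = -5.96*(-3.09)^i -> [-5.96, 18.42, -56.91, 175.84, -543.35]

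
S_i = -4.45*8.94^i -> [-4.45, -39.78, -355.66, -3179.6, -28425.63]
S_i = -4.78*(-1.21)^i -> [-4.78, 5.78, -7.0, 8.47, -10.25]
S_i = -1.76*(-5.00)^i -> [-1.76, 8.8, -44.0, 220.0, -1100.0]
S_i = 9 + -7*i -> [9, 2, -5, -12, -19]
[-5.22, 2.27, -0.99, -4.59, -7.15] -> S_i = Random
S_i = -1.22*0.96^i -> [-1.22, -1.17, -1.12, -1.08, -1.04]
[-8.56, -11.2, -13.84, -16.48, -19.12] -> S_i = -8.56 + -2.64*i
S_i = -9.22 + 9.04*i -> [-9.22, -0.18, 8.86, 17.9, 26.94]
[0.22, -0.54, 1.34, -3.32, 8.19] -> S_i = 0.22*(-2.47)^i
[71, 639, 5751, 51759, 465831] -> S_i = 71*9^i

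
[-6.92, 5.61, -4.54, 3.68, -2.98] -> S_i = -6.92*(-0.81)^i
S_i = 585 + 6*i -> [585, 591, 597, 603, 609]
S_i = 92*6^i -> [92, 552, 3312, 19872, 119232]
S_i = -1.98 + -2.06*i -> [-1.98, -4.04, -6.1, -8.16, -10.22]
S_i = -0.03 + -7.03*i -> [-0.03, -7.06, -14.09, -21.12, -28.15]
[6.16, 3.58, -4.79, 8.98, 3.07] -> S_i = Random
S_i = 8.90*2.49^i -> [8.9, 22.16, 55.18, 137.4, 342.13]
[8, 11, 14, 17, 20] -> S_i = 8 + 3*i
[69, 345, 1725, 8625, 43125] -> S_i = 69*5^i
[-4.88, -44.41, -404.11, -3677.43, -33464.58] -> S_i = -4.88*9.10^i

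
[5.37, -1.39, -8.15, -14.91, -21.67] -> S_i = 5.37 + -6.76*i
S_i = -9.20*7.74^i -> [-9.2, -71.21, -551.15, -4265.9, -33018.07]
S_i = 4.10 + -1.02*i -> [4.1, 3.08, 2.06, 1.04, 0.02]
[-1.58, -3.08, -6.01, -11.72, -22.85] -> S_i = -1.58*1.95^i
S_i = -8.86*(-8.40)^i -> [-8.86, 74.42, -625.16, 5251.36, -44111.4]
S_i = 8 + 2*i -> [8, 10, 12, 14, 16]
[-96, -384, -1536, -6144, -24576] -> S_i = -96*4^i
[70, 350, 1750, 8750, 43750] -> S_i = 70*5^i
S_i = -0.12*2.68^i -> [-0.12, -0.32, -0.86, -2.31, -6.19]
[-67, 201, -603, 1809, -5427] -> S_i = -67*-3^i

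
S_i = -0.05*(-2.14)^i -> [-0.05, 0.11, -0.23, 0.49, -1.05]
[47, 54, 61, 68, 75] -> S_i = 47 + 7*i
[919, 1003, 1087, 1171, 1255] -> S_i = 919 + 84*i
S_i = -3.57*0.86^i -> [-3.57, -3.07, -2.64, -2.27, -1.95]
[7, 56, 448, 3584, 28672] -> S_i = 7*8^i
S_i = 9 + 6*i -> [9, 15, 21, 27, 33]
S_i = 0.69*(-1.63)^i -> [0.69, -1.12, 1.83, -2.99, 4.87]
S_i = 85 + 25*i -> [85, 110, 135, 160, 185]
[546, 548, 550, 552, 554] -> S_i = 546 + 2*i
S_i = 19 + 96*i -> [19, 115, 211, 307, 403]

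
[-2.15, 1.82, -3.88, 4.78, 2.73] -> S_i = Random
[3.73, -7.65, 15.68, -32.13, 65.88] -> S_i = 3.73*(-2.05)^i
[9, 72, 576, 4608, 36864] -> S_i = 9*8^i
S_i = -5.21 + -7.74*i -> [-5.21, -12.95, -20.69, -28.43, -36.17]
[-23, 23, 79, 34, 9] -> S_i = Random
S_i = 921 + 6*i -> [921, 927, 933, 939, 945]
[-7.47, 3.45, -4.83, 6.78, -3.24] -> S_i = Random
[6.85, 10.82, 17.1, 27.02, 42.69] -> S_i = 6.85*1.58^i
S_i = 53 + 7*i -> [53, 60, 67, 74, 81]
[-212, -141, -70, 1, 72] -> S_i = -212 + 71*i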